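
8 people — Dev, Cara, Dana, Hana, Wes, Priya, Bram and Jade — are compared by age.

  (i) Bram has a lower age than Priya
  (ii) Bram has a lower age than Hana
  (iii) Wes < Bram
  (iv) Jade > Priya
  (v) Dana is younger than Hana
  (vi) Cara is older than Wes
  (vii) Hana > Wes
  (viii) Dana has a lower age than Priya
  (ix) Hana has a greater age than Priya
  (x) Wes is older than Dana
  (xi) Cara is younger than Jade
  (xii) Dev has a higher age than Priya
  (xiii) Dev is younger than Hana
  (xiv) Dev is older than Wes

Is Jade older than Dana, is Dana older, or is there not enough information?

Jade

Dana < Wes and Wes < Bram give Dana < Bram.
Then Bram < Priya extends the chain to Priya.
With Priya < Jade: Dana < Wes < Bram < Priya < Jade.
So Jade is older.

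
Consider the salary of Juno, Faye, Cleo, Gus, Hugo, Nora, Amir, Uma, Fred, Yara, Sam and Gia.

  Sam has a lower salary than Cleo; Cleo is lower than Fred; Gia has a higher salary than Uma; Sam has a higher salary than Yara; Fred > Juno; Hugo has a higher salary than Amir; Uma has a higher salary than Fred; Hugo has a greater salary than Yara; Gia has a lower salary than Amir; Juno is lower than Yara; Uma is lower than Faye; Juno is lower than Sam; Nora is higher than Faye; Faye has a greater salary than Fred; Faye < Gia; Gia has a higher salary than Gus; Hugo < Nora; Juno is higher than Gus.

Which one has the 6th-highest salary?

Chaining the given pairs: Gus < Juno < Yara < Sam < Cleo < Fred < Uma < Faye < Gia < Amir < Hugo < Nora.
The 6th largest is Uma.

Uma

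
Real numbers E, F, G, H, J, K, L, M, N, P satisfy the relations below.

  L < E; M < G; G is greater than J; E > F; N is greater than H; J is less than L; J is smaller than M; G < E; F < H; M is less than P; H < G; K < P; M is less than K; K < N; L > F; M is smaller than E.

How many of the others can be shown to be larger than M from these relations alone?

From M the given relations immediately reach K, G, E, P.
From those, N — 5 in total.
Nothing else is reachable above M; 5 in all.

5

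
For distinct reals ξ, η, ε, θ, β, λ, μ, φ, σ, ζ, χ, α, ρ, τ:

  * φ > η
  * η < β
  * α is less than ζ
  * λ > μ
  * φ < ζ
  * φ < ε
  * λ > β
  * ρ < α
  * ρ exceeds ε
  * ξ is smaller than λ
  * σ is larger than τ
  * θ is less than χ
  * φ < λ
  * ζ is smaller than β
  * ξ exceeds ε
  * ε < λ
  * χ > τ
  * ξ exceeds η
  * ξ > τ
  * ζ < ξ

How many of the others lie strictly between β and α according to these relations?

Chaining upward from α reaches: ζ, ξ, λ.
Chaining downward from β reaches: η, φ, ε, ρ, ζ.
Strictly between α and β are those in both lists: ζ — 1 element.

1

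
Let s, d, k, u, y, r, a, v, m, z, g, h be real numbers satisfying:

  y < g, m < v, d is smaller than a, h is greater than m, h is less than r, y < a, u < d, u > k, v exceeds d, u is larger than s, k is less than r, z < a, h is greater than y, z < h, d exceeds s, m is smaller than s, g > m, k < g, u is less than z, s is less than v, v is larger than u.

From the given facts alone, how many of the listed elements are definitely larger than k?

8

Directly above k: u, r, g.
One step further: z, d, v (6 so far).
One step further: h, a (8 so far).
Nothing else is reachable above k; 8 in all.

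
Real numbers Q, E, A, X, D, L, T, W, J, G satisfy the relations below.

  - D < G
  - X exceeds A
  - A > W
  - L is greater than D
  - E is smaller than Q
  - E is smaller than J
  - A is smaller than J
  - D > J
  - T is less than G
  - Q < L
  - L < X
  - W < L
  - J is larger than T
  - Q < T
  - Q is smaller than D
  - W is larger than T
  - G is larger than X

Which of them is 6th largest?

A

Chaining the given pairs: E < Q < T < W < A < J < D < L < X < G.
The 6th largest is A.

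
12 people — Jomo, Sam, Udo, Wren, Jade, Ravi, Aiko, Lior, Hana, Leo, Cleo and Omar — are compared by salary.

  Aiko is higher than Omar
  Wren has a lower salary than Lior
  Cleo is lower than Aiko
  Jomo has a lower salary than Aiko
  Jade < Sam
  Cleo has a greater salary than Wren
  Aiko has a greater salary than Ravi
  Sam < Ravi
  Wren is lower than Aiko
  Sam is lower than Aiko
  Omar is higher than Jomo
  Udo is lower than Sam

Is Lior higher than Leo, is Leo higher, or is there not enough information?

Following every chain through Leo: nothing is chained to Leo.
Lior is not reached, and no chain runs the other way from Lior to Leo.
So the given relations leave the order of Leo and Lior undetermined.

undetermined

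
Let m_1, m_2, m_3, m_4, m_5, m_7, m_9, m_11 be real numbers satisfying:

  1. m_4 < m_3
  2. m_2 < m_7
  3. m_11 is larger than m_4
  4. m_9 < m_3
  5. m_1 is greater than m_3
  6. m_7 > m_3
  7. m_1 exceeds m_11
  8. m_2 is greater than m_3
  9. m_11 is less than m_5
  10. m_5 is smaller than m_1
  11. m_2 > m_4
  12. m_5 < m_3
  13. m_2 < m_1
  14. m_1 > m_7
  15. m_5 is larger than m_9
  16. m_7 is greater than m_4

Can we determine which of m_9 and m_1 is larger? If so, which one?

Link the given pairs in sequence: m_9 < m_5; m_5 < m_3; m_3 < m_2; m_2 < m_7; m_7 < m_1.
Chaining these gives m_9 < m_5 < m_3 < m_2 < m_7 < m_1.
So m_1 is larger.

m_1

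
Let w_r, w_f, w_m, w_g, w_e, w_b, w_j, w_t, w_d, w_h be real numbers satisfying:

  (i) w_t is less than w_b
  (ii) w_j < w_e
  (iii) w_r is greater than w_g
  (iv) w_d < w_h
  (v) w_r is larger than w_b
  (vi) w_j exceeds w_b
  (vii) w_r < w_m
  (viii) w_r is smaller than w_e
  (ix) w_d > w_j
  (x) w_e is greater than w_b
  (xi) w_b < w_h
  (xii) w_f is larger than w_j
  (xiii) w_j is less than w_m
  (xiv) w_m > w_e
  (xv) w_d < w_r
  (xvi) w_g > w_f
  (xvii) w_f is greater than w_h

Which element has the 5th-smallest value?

Piecing the relations together gives one ordering: w_t < w_b < w_j < w_d < w_h < w_f < w_g < w_r < w_e < w_m.
The 5th smallest is w_h.

w_h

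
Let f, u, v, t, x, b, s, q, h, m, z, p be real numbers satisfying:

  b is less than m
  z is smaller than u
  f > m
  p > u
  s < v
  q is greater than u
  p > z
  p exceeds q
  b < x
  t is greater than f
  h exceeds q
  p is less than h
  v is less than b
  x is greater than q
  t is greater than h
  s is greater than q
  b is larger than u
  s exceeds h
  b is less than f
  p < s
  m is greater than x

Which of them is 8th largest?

Chaining the given pairs: z < u < q < p < h < s < v < b < x < m < f < t.
Counting 8 from the largest end gives h.

h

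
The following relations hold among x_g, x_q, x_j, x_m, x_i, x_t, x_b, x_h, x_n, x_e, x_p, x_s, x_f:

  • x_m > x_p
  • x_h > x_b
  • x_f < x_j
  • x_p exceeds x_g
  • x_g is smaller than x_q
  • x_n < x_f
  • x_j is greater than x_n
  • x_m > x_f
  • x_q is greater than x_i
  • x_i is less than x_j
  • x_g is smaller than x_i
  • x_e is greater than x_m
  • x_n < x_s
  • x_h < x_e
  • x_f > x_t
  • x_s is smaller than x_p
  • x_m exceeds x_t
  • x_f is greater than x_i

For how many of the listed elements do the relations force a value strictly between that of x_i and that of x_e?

2

The relations place x_i below x_e. An element lies strictly between them when it is forced above x_i and also forced below x_e.
Above x_i: {x_f, x_j, x_q, x_m}. Below x_e: {x_t, x_g, x_n, x_s, x_f, x_p, x_b, x_h, x_m}.
Intersection: {x_f, x_m} — 2.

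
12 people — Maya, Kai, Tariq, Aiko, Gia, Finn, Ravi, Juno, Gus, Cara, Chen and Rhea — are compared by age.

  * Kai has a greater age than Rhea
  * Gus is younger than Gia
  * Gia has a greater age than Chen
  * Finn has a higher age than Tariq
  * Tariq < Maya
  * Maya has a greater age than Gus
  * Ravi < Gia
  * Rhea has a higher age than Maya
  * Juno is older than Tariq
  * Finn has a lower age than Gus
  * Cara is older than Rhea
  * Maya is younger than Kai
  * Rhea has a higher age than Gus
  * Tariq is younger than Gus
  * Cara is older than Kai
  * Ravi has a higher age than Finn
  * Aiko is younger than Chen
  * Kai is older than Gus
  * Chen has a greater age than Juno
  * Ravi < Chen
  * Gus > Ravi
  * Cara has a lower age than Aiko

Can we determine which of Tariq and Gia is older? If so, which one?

Tariq < Finn < Ravi < Gus < Maya < Rhea < Kai < Cara < Aiko < Chen < Gia, by transitivity through Finn, Ravi, Gus, Maya, Rhea, Kai, Cara, Aiko, Chen.
So Gia is older.

Gia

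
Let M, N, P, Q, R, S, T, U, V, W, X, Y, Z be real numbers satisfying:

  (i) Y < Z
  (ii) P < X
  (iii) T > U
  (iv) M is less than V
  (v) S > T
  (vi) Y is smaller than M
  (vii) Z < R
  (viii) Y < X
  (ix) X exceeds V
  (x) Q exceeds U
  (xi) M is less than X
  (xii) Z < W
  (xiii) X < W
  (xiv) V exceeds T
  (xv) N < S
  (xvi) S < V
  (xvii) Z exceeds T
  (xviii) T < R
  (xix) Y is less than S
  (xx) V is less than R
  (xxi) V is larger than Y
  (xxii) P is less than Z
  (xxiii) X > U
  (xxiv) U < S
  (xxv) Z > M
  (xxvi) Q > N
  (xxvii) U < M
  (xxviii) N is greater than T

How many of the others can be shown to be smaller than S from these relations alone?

From S the given relations immediately reach U, T, Y, N.
Nothing else is reachable below S; 4 in all.

4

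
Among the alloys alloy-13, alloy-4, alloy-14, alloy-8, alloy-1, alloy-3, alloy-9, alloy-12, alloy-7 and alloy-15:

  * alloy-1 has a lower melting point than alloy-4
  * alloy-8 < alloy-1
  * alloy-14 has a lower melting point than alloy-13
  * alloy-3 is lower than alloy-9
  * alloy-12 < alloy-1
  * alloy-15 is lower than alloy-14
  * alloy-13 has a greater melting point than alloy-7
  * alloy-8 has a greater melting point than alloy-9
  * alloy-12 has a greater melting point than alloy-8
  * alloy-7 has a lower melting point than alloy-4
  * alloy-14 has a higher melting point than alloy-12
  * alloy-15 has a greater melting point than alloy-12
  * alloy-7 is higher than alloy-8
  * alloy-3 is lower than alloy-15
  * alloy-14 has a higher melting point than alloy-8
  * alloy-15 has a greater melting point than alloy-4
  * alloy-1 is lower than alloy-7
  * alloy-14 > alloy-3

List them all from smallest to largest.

Nothing is placed below alloy-3, so it is least; from there alloy-3 < alloy-9; alloy-9 < alloy-8; alloy-8 < alloy-12; alloy-12 < alloy-1; alloy-1 < alloy-7; alloy-7 < alloy-4; alloy-4 < alloy-15; alloy-15 < alloy-14; alloy-14 < alloy-13, each given directly.

alloy-3 < alloy-9 < alloy-8 < alloy-12 < alloy-1 < alloy-7 < alloy-4 < alloy-15 < alloy-14 < alloy-13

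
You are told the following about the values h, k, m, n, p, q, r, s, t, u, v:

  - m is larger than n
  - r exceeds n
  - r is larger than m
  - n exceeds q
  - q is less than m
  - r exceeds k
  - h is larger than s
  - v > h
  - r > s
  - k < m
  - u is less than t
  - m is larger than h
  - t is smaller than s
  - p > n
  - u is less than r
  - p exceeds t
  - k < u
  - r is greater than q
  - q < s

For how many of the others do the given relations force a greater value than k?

Directly above k: u, m, r.
One step further: t (4 so far).
One step further: s, p (6 so far).
One step further: h (7 so far).
One step further: v (8 so far).
No other element is forced above k by the given relations, so the count is 8.

8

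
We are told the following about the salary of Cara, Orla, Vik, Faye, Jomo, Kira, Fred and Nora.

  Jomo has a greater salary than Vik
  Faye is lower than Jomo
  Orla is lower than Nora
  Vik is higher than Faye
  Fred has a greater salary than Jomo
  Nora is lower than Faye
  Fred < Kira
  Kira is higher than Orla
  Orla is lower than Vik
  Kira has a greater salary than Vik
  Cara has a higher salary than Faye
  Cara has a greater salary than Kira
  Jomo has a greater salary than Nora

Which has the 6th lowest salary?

Fred

The consecutive relations fix a unique order: Orla < Nora < Faye < Vik < Jomo < Fred < Kira < Cara.
The 6th smallest is Fred.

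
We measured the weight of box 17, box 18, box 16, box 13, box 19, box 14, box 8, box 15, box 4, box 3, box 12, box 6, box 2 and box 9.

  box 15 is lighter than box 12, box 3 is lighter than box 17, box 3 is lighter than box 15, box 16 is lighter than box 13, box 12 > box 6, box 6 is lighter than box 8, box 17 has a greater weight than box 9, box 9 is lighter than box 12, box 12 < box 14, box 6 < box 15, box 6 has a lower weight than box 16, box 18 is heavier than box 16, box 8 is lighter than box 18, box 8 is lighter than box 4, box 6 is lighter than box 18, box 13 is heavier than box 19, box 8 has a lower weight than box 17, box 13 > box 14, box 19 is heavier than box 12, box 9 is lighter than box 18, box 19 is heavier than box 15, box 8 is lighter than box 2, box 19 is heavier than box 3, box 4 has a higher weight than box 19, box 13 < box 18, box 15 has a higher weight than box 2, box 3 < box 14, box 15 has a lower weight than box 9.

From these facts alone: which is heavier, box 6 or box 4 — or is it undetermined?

Link the given pairs in sequence: box 6 < box 8; box 8 < box 2; box 2 < box 15; box 15 < box 9; box 9 < box 12; box 12 < box 19; box 19 < box 4.
Chaining these gives box 6 < box 8 < box 2 < box 15 < box 9 < box 12 < box 19 < box 4.
So box 4 is heavier.

box 4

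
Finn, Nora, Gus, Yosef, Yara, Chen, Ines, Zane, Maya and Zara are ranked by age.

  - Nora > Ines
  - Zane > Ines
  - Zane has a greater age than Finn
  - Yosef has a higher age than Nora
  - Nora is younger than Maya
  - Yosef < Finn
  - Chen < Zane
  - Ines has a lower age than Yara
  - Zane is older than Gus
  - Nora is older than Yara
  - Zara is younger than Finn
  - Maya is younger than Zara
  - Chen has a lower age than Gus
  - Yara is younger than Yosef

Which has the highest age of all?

Ines is not greatest since Ines < Nora; Chen is not greatest since Chen < Gus; Yara is not greatest since Yara < Yosef; Nora is not greatest since Nora < Maya; Maya is not greatest since Maya < Zara; Gus is not greatest since Gus < Zane; Zara is not greatest since Zara < Finn; Yosef is not greatest since Yosef < Finn; Finn is not greatest since Finn < Zane.
Only Zane has nothing above it, so Zane is the highest age.

Zane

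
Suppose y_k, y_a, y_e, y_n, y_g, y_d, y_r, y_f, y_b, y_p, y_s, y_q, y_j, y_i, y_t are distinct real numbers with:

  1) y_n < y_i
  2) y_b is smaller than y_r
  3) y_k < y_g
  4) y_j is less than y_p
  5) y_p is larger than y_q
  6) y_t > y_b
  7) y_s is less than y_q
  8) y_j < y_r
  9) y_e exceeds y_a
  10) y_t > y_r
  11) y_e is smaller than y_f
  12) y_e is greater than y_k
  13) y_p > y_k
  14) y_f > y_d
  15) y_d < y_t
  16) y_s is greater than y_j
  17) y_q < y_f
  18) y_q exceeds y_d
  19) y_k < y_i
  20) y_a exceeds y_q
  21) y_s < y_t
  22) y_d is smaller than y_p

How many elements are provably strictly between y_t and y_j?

2

The relations place y_j below y_t. An element lies strictly between them when it is forced above y_j and also forced below y_t.
Above y_j: {y_s, y_q, y_a, y_e, y_p, y_r, y_f}. Below y_t: {y_b, y_s, y_d, y_r}.
Intersection: {y_s, y_r} — 2.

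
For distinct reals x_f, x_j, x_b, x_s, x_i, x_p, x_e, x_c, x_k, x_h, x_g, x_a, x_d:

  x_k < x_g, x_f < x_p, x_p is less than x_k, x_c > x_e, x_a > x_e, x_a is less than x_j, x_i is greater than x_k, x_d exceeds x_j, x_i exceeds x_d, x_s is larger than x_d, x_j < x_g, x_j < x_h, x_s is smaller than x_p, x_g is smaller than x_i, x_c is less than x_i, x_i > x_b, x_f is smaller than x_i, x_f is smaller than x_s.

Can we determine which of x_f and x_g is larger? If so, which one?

x_g

Chaining the given relations: x_f < x_s < x_p < x_k < x_g.
So x_g is larger.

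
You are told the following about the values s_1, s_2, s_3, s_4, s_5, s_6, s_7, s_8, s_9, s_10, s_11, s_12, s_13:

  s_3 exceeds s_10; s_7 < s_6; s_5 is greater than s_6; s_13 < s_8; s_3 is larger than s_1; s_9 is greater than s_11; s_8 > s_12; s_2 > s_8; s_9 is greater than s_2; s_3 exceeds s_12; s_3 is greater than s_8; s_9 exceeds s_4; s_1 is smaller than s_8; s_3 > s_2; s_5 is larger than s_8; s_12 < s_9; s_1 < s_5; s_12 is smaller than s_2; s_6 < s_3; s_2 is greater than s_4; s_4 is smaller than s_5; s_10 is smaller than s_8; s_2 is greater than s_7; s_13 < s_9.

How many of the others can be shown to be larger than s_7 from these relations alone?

The elements the relations force above s_7 are s_6, s_5, s_2, s_9, s_3 — no chain reaches any other.
That is 5.

5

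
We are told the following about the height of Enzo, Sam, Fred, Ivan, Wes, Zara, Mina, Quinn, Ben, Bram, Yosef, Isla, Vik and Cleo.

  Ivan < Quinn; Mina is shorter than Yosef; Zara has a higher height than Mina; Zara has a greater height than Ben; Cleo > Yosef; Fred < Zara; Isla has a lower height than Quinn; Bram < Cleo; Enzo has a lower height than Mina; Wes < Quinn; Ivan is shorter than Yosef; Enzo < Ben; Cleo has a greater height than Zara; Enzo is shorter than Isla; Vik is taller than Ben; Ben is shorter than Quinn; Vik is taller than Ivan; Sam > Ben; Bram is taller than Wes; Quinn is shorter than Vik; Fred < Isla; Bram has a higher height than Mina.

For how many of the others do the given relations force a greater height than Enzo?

From Enzo the given relations immediately reach Ben, Mina, Isla.
From those, Bram, Quinn, Yosef, Sam, Vik, Zara — 9 in total.
From those, Cleo — 10 in total.
Nothing else is reachable above Enzo; 10 in all.

10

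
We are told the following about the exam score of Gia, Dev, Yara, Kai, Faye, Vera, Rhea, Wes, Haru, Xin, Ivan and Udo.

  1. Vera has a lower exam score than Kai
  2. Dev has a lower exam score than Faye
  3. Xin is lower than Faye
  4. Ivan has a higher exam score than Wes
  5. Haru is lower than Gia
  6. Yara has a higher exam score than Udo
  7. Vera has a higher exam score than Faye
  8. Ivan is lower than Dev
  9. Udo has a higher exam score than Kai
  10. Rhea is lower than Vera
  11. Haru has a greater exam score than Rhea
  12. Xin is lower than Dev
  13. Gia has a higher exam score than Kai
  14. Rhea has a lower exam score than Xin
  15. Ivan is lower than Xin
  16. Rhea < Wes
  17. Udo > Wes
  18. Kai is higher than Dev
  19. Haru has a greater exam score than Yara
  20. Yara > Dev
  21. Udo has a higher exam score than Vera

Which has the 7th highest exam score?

The consecutive relations fix a unique order: Rhea < Wes < Ivan < Xin < Dev < Faye < Vera < Kai < Udo < Yara < Haru < Gia.
Counting 7 from the largest end gives Faye.

Faye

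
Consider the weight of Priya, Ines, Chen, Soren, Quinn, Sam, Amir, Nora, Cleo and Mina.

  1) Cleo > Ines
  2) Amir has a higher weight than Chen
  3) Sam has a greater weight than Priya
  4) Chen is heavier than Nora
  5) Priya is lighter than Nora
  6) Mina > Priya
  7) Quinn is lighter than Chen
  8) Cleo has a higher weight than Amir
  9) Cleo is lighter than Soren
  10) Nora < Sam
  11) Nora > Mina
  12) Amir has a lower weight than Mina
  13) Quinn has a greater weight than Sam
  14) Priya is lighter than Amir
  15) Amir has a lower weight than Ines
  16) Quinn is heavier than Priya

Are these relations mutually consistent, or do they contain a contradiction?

Chaining the given relations yields Mina < Nora < Sam < Quinn < Chen < Amir, so Mina < Amir. But one relation states Amir < Mina. These cannot both hold.

inconsistent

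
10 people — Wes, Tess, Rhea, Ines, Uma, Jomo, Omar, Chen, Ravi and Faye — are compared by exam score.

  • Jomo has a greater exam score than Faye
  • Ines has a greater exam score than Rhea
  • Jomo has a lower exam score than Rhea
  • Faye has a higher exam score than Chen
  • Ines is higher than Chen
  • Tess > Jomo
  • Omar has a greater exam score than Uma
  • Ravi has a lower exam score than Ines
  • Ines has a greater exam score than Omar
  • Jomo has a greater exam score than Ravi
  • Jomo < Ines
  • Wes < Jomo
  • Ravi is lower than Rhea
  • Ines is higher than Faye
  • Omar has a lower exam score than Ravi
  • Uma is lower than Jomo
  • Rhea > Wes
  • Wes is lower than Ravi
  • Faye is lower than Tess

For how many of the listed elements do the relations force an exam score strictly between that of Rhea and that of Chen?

Chaining upward from Chen reaches: Faye, Jomo, Tess, Ines.
Chaining downward from Rhea reaches: Uma, Wes, Faye, Omar, Ravi, Jomo.
Strictly between Chen and Rhea are those in both lists: Faye, Jomo — 2 elements.

2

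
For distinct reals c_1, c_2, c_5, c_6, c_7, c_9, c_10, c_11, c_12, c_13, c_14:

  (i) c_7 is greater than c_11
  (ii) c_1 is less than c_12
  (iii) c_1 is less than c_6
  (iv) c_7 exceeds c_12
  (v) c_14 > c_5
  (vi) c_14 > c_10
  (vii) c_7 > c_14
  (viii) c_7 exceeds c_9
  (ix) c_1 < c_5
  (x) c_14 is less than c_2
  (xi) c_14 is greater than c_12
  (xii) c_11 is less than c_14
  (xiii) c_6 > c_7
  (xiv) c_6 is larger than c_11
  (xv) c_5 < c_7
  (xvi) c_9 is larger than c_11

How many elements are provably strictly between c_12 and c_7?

1

Chaining upward from c_12 reaches: c_14, c_2, c_6.
Chaining downward from c_7 reaches: c_1, c_5, c_11, c_10, c_9, c_14.
Strictly between c_12 and c_7 are those in both lists: c_14 — 1 element.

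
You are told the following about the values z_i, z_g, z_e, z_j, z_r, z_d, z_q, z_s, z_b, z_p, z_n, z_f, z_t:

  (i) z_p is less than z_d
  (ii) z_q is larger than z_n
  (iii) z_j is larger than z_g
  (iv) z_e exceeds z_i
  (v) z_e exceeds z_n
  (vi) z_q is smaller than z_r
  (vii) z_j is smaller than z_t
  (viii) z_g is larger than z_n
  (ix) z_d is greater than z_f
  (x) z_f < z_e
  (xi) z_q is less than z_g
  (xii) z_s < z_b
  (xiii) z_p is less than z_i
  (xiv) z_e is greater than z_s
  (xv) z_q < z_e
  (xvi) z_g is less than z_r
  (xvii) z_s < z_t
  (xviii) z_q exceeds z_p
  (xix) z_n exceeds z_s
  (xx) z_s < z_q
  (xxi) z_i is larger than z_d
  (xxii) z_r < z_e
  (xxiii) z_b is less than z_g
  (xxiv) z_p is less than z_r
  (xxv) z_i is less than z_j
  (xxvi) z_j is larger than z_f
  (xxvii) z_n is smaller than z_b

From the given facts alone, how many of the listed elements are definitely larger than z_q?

The elements the relations force above z_q are z_g, z_r, z_e, z_j, z_t — no chain reaches any other.
That is 5.

5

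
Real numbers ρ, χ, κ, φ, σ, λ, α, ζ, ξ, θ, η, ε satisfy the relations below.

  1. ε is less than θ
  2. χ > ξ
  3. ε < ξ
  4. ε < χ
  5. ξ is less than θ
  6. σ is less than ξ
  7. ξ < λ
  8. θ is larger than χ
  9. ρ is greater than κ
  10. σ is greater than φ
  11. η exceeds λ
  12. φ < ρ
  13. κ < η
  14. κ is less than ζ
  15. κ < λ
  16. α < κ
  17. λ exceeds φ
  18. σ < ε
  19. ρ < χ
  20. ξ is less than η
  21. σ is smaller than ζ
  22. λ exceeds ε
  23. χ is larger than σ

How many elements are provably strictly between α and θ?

3

Chaining upward from α reaches: κ, ρ, χ, λ, ζ, η.
Chaining downward from θ reaches: φ, σ, κ, ρ, ε, ξ, χ.
Strictly between α and θ are those in both lists: κ, ρ, χ — 3 elements.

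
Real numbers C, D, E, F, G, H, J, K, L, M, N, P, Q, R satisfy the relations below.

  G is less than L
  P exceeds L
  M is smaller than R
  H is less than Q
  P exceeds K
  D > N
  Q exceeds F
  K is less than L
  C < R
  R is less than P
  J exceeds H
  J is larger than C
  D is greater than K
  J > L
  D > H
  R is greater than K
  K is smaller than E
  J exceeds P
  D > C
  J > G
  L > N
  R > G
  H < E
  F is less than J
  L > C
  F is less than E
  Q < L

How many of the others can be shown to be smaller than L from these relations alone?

From L the given relations immediately reach G, N, K, C, Q.
From those, H, F — 7 in total.
Nothing else is reachable below L; 7 in all.

7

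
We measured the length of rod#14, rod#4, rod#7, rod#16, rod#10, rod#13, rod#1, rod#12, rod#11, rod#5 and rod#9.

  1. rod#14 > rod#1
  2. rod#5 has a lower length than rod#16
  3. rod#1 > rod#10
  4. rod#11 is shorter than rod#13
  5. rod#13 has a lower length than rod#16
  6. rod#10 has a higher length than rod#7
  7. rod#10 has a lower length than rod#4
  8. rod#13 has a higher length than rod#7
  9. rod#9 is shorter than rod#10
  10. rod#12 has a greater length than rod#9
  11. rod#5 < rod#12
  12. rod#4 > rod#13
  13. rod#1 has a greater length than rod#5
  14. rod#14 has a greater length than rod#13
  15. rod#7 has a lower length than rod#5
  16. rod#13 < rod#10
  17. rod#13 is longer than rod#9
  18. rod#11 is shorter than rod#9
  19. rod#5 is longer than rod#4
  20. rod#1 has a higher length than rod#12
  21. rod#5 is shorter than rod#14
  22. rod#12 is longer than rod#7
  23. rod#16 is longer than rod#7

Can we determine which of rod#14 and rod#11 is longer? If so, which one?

Chaining the given relations: rod#11 < rod#9 < rod#13 < rod#10 < rod#4 < rod#5 < rod#12 < rod#1 < rod#14.
So rod#14 is longer.

rod#14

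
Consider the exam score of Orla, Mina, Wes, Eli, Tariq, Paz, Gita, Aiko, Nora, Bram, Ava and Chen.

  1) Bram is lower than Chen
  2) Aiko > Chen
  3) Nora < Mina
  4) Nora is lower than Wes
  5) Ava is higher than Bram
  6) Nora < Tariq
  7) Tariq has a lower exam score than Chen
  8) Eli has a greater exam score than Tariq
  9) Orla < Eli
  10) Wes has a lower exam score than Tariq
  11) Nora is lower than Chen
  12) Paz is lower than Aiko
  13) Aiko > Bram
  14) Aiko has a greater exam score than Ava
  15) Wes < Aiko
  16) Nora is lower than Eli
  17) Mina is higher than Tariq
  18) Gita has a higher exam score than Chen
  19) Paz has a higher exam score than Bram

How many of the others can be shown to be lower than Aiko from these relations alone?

7

From Aiko the given relations immediately reach Wes, Bram, Paz, Ava, Chen.
From those, Nora, Tariq — 7 in total.
Nothing else is reachable below Aiko; 7 in all.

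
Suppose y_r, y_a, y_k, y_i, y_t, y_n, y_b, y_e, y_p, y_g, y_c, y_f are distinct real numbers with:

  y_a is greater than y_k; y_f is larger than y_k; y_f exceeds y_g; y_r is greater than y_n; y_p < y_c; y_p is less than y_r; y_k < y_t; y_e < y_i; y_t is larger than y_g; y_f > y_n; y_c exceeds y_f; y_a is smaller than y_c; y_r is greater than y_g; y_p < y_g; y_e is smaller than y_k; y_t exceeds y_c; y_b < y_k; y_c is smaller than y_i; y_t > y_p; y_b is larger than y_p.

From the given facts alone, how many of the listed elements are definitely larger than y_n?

The elements the relations force above y_n are y_f, y_c, y_i, y_t, y_r — no chain reaches any other.
That is 5.

5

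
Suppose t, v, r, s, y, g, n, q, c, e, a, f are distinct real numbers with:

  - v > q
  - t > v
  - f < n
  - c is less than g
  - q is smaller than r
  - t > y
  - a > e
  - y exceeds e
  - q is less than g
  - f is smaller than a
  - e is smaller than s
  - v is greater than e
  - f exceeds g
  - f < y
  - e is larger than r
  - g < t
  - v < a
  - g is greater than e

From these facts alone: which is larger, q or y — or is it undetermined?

y

The relevant relations are q < r; r < e; e < g; g < f; f < y.
Chaining these gives q < r < e < g < f < y.
So y is larger.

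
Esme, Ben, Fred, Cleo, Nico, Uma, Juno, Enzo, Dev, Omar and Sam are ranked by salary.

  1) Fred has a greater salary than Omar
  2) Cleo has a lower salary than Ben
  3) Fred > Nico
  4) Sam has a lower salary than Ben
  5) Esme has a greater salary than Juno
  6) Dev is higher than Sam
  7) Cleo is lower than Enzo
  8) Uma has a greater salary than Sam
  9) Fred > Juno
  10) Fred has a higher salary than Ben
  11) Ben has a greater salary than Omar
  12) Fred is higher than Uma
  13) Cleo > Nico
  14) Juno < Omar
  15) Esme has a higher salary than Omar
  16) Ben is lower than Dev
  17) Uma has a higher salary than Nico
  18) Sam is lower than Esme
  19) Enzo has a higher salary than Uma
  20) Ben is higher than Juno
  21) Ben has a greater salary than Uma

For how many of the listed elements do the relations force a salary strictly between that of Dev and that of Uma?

1

Chaining upward from Uma reaches: Ben, Enzo, Fred.
Chaining downward from Dev reaches: Nico, Juno, Cleo, Sam, Omar, Ben.
Strictly between Uma and Dev are those in both lists: Ben — 1 element.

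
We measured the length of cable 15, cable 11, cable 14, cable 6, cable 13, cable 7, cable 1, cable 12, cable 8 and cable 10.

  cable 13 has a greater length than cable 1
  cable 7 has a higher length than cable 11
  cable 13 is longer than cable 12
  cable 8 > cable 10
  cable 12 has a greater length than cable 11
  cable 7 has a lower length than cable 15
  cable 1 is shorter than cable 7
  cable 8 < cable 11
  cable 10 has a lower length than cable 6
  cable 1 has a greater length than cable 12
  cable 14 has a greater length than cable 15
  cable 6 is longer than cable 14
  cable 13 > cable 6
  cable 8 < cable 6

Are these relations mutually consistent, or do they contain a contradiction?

The single ordering cable 10 < cable 8 < cable 11 < cable 12 < cable 1 < cable 7 < cable 15 < cable 14 < cable 6 < cable 13 satisfies every listed relation, so no contradiction arises.

consistent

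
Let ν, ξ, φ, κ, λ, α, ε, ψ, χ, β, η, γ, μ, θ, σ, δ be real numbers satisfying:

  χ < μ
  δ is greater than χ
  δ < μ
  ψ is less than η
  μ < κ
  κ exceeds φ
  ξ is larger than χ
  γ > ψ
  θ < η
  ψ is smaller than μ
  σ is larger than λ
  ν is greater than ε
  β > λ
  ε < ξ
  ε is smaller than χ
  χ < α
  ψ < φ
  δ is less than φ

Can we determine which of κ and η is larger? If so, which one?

Following every chain through η: below η we get ψ, θ.
κ is not reached, and no chain runs the other way from κ to η.
So the given relations leave the order of η and κ undetermined.

undetermined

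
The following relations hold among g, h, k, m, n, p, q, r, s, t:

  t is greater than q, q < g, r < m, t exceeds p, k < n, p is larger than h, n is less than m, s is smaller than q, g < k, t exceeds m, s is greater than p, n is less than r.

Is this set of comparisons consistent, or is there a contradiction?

Every relation is compatible with h < p < s < q < g < k < n < r < m < t; the set is consistent.

consistent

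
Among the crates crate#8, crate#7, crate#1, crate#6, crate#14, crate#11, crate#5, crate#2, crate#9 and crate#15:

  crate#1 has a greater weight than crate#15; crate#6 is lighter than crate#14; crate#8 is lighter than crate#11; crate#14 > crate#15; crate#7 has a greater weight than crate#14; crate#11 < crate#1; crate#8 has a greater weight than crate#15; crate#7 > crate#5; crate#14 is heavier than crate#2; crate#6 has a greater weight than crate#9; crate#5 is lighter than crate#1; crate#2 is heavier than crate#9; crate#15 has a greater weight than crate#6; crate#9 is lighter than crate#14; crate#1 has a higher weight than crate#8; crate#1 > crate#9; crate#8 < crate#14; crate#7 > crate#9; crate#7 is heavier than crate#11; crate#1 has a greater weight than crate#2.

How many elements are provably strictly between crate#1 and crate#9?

Chaining upward from crate#9 reaches: crate#6, crate#15, crate#2, crate#8, crate#11, crate#14, crate#7.
Chaining downward from crate#1 reaches: crate#6, crate#15, crate#2, crate#8, crate#5, crate#11.
Strictly between crate#9 and crate#1 are those in both lists: crate#6, crate#15, crate#2, crate#8, crate#11 — 5 elements.

5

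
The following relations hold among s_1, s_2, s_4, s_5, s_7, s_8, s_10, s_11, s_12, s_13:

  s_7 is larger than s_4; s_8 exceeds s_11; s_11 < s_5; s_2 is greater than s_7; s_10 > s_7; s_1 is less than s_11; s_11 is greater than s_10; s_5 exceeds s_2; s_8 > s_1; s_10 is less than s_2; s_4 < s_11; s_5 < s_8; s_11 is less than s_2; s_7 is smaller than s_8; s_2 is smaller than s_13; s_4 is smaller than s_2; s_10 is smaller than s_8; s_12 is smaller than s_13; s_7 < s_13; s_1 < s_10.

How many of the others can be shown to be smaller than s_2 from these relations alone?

The elements the relations force below s_2 are s_4, s_1, s_7, s_10, s_11 — no chain reaches any other.
That is 5.

5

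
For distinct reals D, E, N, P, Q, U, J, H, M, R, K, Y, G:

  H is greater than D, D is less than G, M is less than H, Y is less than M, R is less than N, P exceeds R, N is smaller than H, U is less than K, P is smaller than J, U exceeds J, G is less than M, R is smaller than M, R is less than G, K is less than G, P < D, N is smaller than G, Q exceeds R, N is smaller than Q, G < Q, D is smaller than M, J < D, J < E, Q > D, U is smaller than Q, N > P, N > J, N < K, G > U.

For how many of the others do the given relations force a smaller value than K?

Directly below K: N, U.
One step further: R, P, J (5 so far).
No other element is forced below K by the given relations, so the count is 5.

5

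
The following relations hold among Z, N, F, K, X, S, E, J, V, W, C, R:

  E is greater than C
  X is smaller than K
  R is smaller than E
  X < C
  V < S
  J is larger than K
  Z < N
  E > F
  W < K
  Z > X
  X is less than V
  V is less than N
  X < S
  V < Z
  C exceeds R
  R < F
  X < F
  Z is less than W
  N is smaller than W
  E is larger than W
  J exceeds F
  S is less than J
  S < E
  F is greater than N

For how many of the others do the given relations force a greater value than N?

The elements the relations force above N are W, K, F, E, J — no chain reaches any other.
That is 5.

5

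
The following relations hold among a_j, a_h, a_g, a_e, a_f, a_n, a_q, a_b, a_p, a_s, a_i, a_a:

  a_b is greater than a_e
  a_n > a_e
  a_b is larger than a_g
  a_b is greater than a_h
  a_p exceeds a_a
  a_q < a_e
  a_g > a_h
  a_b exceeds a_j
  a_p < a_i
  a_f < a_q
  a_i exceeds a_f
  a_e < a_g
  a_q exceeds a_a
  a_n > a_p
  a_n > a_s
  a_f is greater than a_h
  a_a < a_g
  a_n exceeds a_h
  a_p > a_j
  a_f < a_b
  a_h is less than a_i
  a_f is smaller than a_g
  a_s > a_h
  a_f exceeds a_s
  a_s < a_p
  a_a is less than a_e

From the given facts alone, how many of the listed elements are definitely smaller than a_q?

From a_q the given relations immediately reach a_a, a_f.
From those, a_h, a_s — 4 in total.
Nothing else is reachable below a_q; 4 in all.

4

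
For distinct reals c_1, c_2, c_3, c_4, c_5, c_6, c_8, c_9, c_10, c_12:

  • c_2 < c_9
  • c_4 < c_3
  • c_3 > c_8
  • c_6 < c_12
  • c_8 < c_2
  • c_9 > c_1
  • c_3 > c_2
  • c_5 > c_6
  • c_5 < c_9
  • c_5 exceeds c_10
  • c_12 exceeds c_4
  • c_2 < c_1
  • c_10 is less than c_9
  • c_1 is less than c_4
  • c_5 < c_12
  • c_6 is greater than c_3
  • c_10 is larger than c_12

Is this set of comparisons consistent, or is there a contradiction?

inconsistent

Chaining the given relations yields c_5 < c_12 < c_10, so c_5 < c_10. But one relation states c_10 < c_5. These cannot both hold.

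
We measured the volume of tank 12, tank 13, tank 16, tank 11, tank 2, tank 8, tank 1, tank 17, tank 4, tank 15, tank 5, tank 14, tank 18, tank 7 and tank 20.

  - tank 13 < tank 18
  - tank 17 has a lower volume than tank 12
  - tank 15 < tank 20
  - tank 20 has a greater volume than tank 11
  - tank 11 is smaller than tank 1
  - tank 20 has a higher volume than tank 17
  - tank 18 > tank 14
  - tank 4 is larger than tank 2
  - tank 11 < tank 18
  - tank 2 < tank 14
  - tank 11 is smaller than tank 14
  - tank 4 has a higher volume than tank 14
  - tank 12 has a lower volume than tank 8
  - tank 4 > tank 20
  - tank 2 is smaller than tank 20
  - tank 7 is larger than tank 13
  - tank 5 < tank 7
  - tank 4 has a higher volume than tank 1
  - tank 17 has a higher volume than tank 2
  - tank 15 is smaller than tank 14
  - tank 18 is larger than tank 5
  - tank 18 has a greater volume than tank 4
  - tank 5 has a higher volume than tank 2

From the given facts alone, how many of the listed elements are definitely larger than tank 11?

The elements the relations force above tank 11 are tank 1, tank 14, tank 20, tank 4, tank 18 — no chain reaches any other.
That is 5.

5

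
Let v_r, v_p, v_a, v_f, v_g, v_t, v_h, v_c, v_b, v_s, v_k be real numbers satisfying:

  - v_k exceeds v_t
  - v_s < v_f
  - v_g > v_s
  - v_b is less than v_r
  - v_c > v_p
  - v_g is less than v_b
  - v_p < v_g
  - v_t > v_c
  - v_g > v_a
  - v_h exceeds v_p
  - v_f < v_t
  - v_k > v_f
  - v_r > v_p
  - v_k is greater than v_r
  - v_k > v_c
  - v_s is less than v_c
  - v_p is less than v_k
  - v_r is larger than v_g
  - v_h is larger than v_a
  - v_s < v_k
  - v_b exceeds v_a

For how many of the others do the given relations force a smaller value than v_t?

4

The elements the relations force below v_t are v_s, v_f, v_p, v_c — no chain reaches any other.
That is 4.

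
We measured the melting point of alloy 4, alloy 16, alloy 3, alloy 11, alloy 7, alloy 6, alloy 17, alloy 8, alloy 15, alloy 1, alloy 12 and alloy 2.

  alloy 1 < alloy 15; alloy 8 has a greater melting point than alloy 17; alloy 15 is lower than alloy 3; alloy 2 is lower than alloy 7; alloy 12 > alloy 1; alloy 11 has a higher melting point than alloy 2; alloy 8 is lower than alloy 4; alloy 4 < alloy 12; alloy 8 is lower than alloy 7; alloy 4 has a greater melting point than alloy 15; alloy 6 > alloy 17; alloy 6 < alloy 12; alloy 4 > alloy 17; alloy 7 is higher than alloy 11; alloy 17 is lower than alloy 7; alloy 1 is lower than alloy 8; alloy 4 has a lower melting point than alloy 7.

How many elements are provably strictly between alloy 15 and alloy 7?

1

The relations place alloy 15 below alloy 7. An element lies strictly between them when it is forced above alloy 15 and also forced below alloy 7.
Above alloy 15: {alloy 4, alloy 12, alloy 3}. Below alloy 7: {alloy 1, alloy 2, alloy 11, alloy 17, alloy 8, alloy 4}.
Intersection: {alloy 4} — 1.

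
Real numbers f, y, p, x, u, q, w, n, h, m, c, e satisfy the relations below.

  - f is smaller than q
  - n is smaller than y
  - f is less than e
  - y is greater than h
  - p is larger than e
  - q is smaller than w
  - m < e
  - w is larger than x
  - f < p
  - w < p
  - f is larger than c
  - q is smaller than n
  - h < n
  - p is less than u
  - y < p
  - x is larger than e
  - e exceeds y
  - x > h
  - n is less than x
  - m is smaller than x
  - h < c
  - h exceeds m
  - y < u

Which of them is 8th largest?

Piecing the relations together gives one ordering: m < h < c < f < q < n < y < e < x < w < p < u.
The 8th largest is q.

q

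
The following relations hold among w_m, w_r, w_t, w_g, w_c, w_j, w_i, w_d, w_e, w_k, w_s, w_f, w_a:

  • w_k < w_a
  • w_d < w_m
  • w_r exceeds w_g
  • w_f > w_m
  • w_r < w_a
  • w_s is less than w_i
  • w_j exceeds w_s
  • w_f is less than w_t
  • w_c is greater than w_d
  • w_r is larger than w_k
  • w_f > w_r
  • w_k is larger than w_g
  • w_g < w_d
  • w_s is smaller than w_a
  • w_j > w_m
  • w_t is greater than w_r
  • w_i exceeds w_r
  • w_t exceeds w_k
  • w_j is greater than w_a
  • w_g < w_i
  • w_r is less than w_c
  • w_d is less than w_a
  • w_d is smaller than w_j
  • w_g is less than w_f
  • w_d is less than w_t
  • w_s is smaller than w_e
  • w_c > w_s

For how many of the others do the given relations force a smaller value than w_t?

Directly below w_t: w_d, w_k, w_r, w_f.
One step further: w_g, w_m (6 so far).
Nothing else is reachable below w_t; 6 in all.

6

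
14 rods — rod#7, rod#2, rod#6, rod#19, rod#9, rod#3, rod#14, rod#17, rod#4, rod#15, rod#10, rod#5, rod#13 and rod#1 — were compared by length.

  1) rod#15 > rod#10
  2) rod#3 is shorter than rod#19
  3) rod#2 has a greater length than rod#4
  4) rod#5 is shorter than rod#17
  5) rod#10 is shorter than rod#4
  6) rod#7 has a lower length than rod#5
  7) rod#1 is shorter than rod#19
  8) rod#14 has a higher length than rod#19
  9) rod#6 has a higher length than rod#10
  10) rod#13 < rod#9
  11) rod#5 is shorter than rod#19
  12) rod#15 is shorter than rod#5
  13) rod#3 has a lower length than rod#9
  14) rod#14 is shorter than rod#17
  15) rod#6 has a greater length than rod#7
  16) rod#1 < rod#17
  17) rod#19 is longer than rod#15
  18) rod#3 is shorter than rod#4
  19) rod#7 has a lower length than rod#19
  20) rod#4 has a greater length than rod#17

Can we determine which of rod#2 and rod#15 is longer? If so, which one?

rod#15 < rod#5 and rod#5 < rod#19 give rod#15 < rod#19.
With rod#19 < rod#14: rod#15 < rod#5 < rod#19 < rod#14.
Then rod#14 < rod#17 extends the chain to rod#17.
Then rod#17 < rod#4 extends the chain to rod#4.
With rod#4 < rod#2: rod#15 < rod#5 < rod#19 < rod#14 < rod#17 < rod#4 < rod#2.
So rod#2 is longer.

rod#2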